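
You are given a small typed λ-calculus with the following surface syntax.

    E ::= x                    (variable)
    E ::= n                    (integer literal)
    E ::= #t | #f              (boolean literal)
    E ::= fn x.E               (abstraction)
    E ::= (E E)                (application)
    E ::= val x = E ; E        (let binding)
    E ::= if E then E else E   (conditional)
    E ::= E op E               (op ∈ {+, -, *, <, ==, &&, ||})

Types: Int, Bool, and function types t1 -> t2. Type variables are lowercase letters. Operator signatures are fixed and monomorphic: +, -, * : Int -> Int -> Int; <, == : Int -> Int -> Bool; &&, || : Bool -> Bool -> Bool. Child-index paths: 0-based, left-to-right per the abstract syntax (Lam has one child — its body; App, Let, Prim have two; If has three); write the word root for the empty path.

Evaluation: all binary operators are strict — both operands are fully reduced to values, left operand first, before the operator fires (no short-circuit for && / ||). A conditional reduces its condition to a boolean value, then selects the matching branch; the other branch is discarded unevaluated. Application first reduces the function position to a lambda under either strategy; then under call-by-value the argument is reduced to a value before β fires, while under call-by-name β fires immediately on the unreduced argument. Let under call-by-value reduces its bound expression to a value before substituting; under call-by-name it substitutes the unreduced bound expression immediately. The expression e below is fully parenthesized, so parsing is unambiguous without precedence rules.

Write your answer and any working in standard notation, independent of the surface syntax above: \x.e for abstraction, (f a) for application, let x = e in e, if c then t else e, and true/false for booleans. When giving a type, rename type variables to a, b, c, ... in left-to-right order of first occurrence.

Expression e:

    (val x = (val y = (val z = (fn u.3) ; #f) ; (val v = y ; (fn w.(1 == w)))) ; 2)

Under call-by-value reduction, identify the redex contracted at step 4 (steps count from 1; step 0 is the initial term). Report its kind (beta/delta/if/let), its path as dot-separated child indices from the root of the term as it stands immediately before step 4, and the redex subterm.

Answer: let at root : (let x = (\w.(1 == w)) in 2)

Trace:
step 0: (let x = (let y = (let z = (\u.3) in false) in (let v = y in (\w.(1 == w)))) in 2)
step 1: [let@0.0] (let x = (let y = false in (let v = y in (\w.(1 == w)))) in 2)
step 2: [let@0] (let x = (let v = false in (\w.(1 == w))) in 2)
step 3: [let@0] (let x = (\w.(1 == w)) in 2)
step 4: [let@root] 2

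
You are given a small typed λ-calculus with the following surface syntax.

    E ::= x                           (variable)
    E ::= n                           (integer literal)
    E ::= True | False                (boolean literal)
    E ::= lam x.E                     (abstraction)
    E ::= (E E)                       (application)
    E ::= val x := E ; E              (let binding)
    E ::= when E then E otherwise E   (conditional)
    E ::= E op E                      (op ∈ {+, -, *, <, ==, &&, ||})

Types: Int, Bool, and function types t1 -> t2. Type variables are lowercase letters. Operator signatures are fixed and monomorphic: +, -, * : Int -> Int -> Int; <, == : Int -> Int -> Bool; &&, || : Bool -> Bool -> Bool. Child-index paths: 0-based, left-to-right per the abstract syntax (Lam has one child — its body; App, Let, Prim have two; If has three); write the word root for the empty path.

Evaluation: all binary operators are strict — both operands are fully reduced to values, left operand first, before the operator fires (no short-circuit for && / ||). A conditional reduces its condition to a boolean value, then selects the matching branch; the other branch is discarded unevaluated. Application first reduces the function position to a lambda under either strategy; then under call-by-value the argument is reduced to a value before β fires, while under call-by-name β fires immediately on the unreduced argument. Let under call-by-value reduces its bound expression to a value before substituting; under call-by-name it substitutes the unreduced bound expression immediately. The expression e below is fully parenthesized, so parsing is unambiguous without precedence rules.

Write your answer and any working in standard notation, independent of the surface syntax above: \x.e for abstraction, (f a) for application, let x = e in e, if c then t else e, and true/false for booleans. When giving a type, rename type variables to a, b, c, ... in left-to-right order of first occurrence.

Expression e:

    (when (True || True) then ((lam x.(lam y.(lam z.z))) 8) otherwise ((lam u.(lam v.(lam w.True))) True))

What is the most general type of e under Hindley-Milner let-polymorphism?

Answer: a -> Bool -> Bool

Derivation:
  unify Bool ~ Bool
  unify Bool ~ Bool
  unify Bool ~ Bool
z : c
\z._ : c -> c
\y._ : b -> c -> c
\x._ : a -> b -> c -> c
  unify a -> b -> c -> c ~ Int -> d
  unify a ~ Int
  unify b -> c -> c ~ d
_ _ : b -> c -> c
\w._ : g -> Bool
\v._ : f -> g -> Bool
\u._ : e -> f -> g -> Bool
  unify e -> f -> g -> Bool ~ Bool -> h
  unify e ~ Bool
  unify f -> g -> Bool ~ h
_ _ : f -> g -> Bool
  unify b -> c -> c ~ f -> g -> Bool
  unify b ~ f
  unify c -> c ~ g -> Bool
  unify c ~ g
  unify g ~ Bool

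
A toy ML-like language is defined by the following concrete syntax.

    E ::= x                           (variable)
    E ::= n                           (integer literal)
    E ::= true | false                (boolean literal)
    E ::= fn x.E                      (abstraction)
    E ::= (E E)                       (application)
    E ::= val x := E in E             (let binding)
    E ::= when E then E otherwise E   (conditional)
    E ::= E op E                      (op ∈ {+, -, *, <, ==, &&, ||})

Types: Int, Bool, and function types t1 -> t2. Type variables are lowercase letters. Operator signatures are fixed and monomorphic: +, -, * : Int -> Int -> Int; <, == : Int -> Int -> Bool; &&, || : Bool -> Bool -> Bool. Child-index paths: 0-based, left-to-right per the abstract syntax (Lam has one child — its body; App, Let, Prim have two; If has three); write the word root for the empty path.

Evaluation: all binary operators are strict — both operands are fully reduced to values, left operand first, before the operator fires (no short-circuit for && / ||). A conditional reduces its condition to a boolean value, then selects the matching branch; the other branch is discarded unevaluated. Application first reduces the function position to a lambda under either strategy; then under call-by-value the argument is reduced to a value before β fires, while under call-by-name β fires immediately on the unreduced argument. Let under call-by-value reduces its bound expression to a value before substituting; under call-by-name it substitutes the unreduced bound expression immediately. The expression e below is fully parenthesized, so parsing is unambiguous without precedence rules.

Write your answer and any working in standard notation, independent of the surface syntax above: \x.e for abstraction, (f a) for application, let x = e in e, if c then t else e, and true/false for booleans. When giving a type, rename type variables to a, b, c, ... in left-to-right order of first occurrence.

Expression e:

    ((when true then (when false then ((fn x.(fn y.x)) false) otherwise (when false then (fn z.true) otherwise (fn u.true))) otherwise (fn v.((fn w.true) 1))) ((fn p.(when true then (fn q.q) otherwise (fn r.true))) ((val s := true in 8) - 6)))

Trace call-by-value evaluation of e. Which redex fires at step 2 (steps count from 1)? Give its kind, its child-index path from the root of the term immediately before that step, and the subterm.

Answer: if at 0 : (if false then ((\x.(\y.x)) false) else (if false then (\z.true) else (\u.true)))

Trace:
step 0: ((if true then (if false then ((\x.(\y.x)) false) else (if false then (\z.true) else (\u.true))) else (\v.((\w.true) 1))) ((\p.(if true then (\q.q) else (\r.true))) ((let s = true in 8) - 6)))
step 1: [if@0] ((if false then ((\x.(\y.x)) false) else (if false then (\z.true) else (\u.true))) ((\p.(if true then (\q.q) else (\r.true))) ((let s = true in 8) - 6)))
step 2: [if@0] ((if false then (\z.true) else (\u.true)) ((\p.(if true then (\q.q) else (\r.true))) ((let s = true in 8) - 6)))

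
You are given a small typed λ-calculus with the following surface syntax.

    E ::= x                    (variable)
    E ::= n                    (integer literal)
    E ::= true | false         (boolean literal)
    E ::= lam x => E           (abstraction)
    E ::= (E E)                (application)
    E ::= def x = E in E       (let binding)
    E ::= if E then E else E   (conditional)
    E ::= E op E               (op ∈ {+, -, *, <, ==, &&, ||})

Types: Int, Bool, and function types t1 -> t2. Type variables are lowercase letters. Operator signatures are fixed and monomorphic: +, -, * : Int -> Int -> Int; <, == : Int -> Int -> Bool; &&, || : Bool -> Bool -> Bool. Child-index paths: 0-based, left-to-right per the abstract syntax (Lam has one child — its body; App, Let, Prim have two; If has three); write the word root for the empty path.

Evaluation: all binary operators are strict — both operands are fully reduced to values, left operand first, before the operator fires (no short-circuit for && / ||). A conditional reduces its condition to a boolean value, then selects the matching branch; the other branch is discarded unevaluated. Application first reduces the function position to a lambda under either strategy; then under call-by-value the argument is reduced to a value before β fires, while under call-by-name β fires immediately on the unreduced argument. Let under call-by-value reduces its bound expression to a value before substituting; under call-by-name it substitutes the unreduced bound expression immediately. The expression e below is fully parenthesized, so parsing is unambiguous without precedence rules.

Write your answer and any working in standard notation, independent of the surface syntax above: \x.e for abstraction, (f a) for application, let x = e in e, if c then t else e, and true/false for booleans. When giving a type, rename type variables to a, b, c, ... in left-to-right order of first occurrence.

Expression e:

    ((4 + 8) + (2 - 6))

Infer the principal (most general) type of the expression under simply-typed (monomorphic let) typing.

Answer: Int

Working:
  unify Int ~ Int
  unify Int ~ Int
  unify Int ~ Int
  unify Int ~ Int
  unify Int ~ Int
  unify Int ~ Int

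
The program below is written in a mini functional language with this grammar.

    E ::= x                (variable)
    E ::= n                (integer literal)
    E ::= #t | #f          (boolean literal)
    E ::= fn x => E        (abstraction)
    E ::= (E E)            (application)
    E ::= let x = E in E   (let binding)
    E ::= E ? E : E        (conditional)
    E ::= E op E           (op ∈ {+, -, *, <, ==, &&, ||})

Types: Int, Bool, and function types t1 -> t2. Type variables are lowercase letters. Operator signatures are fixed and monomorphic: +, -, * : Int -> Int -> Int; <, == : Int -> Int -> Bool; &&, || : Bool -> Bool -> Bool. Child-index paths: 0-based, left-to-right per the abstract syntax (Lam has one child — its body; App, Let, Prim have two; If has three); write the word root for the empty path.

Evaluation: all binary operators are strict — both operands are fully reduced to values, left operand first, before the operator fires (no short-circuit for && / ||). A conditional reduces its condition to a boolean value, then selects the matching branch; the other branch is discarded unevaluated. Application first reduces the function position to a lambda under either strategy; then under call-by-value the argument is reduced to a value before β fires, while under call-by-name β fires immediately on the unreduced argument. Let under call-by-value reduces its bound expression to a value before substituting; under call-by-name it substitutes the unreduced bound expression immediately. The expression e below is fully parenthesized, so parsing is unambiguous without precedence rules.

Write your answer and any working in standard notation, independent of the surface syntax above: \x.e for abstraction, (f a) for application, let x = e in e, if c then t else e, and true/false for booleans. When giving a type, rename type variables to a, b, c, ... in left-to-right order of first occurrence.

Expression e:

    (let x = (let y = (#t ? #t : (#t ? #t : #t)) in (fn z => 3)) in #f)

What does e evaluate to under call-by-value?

Answer: false

Trace:
step 0: (let x = (let y = (if true then true else (if true then true else true)) in (\z.3)) in false)
step 1: [if@0.0] (let x = (let y = true in (\z.3)) in false)
step 2: [let@0] (let x = (\z.3) in false)
step 3: [let@root] false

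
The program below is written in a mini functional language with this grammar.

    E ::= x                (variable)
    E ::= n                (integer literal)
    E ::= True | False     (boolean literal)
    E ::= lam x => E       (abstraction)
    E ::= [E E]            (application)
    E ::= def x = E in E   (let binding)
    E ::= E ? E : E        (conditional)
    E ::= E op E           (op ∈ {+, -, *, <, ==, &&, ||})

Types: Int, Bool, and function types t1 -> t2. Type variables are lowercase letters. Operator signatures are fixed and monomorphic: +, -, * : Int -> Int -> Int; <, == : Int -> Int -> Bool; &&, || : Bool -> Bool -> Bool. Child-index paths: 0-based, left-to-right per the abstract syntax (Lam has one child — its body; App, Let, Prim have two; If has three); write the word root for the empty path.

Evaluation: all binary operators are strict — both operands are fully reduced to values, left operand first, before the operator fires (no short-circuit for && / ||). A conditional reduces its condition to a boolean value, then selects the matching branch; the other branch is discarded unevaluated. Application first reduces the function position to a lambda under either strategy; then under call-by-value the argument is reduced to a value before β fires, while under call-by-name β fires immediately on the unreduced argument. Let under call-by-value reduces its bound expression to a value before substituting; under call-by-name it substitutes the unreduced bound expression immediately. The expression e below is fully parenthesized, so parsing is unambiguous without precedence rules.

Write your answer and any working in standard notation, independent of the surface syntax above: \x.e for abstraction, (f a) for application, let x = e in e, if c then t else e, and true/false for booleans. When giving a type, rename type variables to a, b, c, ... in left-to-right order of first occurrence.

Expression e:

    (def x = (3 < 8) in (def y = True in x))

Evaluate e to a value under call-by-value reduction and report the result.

Trace:
step 0: (let x = (3 < 8) in (let y = true in x))
step 1: [delta@0] (let x = true in (let y = true in x))
step 2: [let@root] (let y = true in true)
step 3: [let@root] true

Answer: true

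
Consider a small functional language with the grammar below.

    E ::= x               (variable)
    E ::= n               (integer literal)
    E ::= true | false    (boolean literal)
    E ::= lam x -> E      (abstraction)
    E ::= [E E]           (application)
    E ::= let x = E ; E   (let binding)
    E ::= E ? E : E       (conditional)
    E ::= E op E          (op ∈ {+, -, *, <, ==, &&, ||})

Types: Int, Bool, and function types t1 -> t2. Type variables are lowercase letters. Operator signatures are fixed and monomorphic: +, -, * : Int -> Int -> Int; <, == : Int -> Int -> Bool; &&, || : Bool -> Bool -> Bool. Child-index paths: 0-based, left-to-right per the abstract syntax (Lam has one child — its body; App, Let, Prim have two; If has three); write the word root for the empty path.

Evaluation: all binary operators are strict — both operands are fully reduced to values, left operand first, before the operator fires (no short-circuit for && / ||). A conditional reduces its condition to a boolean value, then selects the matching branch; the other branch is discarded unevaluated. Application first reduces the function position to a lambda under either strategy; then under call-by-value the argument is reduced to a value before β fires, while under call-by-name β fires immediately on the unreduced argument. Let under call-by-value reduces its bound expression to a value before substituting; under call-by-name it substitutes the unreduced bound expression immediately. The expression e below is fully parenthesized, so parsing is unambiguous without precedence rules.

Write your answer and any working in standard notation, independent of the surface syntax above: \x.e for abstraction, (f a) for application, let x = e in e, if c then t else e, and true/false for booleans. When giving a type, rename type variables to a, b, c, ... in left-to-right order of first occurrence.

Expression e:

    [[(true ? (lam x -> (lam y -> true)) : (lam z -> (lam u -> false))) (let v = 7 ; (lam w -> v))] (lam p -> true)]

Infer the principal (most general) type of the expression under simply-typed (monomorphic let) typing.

Trace:
  unify Bool ~ Bool
\y._ : b -> Bool
\x._ : a -> b -> Bool
\u._ : d -> Bool
\z._ : c -> d -> Bool
  unify a -> b -> Bool ~ c -> d -> Bool
  unify a ~ c
  unify b -> Bool ~ d -> Bool
  unify b ~ d
  unify Bool ~ Bool
let v : Int
v : Int
\w._ : e -> Int
  unify c -> d -> Bool ~ (e -> Int) -> f
  unify c ~ e -> Int
  unify d -> Bool ~ f
_ _ : d -> Bool
\p._ : g -> Bool
  unify d -> Bool ~ (g -> Bool) -> h
  unify d ~ g -> Bool
  unify Bool ~ h
_ _ : Bool

Answer: Bool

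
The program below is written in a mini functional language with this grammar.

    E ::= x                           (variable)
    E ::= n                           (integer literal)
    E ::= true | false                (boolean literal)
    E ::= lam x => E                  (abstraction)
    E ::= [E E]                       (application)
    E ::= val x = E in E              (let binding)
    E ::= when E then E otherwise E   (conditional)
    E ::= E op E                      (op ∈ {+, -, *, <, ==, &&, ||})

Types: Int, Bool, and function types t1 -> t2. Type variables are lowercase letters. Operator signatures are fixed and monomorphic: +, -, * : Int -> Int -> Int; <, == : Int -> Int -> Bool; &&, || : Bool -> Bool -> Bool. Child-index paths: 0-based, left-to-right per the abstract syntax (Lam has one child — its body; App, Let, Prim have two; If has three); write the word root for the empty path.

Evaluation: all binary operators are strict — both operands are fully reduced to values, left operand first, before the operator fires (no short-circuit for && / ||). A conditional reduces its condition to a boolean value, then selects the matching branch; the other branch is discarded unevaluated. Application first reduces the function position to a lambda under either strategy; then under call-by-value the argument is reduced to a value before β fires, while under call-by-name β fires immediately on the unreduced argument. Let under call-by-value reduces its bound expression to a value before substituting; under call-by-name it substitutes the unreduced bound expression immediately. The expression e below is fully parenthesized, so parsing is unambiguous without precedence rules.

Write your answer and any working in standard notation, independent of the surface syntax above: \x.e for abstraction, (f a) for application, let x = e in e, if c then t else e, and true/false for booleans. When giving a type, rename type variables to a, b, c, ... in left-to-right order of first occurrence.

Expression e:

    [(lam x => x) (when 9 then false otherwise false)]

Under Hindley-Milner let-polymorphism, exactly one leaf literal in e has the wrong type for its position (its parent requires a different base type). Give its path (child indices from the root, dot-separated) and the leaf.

Derivation:
x : a
\x._ : a -> a
  unify Int ~ Bool
  FAIL: mismatch Int ~ Bool

Answer: 1.0 : 9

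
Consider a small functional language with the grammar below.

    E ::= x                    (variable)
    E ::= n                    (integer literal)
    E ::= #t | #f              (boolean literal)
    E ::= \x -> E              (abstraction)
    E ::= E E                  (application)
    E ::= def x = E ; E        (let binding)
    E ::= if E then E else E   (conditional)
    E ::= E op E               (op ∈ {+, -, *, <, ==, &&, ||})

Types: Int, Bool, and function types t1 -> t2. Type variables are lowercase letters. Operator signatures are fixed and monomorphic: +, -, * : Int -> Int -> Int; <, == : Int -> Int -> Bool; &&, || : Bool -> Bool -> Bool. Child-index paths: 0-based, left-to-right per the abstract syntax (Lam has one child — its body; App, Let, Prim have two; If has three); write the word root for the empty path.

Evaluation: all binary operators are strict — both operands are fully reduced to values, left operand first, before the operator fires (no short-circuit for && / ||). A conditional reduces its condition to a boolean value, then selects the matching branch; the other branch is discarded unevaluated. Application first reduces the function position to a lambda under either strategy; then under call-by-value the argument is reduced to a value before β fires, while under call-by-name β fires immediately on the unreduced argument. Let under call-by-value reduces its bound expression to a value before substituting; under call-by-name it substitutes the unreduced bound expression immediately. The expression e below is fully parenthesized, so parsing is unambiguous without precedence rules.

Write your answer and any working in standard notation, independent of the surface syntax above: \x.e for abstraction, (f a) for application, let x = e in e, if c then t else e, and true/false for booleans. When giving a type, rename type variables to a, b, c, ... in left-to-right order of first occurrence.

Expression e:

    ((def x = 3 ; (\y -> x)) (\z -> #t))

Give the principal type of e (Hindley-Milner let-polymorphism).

Trace:
let x : Int
x : Int
\y._ : a -> Int
\z._ : b -> Bool
  unify a -> Int ~ (b -> Bool) -> c
  unify a ~ b -> Bool
  unify Int ~ c
_ _ : Int

Answer: Int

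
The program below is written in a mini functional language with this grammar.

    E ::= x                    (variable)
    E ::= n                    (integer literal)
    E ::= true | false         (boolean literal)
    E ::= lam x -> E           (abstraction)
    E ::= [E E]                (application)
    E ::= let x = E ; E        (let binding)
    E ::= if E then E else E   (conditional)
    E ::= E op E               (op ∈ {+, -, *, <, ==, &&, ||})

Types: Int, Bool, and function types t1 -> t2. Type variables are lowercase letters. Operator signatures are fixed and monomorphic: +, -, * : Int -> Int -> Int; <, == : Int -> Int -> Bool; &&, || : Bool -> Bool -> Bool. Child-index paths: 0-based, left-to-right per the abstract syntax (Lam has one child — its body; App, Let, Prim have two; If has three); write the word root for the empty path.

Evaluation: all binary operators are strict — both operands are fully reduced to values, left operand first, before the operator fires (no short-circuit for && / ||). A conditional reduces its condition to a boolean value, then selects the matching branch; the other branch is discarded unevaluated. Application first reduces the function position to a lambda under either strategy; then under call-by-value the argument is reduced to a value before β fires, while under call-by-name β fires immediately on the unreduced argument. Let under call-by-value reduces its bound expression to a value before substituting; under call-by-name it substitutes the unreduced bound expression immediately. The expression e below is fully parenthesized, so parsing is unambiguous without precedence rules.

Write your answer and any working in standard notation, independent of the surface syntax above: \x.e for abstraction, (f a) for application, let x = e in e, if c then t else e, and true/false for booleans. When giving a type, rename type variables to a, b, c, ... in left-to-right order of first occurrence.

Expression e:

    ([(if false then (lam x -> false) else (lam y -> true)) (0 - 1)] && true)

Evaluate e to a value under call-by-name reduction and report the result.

Trace:
step 0: (((if false then (\x.false) else (\y.true)) (0 - 1)) && true)
step 1: [if@0.0] (((\y.true) (0 - 1)) && true)
step 2: [beta@0] (true && true)
step 3: [delta@root] true

Answer: true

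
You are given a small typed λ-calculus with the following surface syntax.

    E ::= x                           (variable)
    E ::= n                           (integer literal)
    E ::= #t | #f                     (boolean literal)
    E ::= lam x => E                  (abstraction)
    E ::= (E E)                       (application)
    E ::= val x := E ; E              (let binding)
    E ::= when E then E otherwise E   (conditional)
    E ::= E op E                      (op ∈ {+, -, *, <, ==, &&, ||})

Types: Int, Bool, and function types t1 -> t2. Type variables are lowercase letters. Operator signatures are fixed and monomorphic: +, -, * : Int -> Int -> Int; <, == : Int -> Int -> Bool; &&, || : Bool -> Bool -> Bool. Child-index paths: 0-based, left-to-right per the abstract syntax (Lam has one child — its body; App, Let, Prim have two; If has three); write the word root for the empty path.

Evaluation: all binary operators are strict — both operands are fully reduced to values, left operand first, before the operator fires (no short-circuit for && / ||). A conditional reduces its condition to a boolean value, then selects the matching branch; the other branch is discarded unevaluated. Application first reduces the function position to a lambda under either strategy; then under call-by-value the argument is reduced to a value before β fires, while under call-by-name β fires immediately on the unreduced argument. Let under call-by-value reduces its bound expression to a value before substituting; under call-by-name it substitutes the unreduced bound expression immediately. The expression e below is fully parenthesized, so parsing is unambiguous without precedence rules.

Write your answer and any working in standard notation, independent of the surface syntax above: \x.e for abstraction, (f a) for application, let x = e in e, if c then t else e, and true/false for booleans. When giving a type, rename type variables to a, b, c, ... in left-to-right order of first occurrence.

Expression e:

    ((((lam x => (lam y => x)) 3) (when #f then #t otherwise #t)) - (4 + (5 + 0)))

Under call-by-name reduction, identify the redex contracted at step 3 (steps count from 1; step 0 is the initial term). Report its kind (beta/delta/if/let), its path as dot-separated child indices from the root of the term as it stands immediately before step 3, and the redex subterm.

Answer: delta at 1.1 : (5 + 0)

Derivation:
step 0: ((((\x.(\y.x)) 3) (if false then true else true)) - (4 + (5 + 0)))
step 1: [beta@0.0] (((\y.3) (if false then true else true)) - (4 + (5 + 0)))
step 2: [beta@0] (3 - (4 + (5 + 0)))
step 3: [delta@1.1] (3 - (4 + 5))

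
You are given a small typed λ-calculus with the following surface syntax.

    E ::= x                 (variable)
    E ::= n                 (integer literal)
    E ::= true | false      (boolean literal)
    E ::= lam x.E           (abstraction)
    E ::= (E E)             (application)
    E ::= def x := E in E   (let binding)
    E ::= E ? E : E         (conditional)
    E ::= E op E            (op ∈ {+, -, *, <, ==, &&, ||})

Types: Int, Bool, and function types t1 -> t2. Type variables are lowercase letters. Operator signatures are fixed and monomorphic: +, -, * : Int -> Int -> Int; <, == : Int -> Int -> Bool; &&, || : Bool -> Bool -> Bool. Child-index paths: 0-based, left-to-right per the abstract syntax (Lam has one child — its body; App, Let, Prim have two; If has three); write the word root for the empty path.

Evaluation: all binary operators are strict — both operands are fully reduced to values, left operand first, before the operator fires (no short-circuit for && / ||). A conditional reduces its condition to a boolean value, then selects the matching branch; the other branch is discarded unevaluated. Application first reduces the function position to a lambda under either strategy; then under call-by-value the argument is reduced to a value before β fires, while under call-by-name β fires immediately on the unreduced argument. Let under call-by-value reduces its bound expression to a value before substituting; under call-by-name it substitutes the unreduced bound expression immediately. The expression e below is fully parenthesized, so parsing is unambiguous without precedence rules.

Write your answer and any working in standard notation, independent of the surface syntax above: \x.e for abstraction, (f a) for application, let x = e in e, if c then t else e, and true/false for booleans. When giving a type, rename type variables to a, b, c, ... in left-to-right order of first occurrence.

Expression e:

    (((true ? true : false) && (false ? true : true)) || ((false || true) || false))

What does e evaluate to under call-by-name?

Answer: true

Working:
step 0: (((if true then true else false) && (if false then true else true)) || ((false || true) || false))
step 1: [if@0.0] ((true && (if false then true else true)) || ((false || true) || false))
step 2: [if@0.1] ((true && true) || ((false || true) || false))
step 3: [delta@0] (true || ((false || true) || false))
step 4: [delta@1.0] (true || (true || false))
step 5: [delta@1] (true || true)
step 6: [delta@root] true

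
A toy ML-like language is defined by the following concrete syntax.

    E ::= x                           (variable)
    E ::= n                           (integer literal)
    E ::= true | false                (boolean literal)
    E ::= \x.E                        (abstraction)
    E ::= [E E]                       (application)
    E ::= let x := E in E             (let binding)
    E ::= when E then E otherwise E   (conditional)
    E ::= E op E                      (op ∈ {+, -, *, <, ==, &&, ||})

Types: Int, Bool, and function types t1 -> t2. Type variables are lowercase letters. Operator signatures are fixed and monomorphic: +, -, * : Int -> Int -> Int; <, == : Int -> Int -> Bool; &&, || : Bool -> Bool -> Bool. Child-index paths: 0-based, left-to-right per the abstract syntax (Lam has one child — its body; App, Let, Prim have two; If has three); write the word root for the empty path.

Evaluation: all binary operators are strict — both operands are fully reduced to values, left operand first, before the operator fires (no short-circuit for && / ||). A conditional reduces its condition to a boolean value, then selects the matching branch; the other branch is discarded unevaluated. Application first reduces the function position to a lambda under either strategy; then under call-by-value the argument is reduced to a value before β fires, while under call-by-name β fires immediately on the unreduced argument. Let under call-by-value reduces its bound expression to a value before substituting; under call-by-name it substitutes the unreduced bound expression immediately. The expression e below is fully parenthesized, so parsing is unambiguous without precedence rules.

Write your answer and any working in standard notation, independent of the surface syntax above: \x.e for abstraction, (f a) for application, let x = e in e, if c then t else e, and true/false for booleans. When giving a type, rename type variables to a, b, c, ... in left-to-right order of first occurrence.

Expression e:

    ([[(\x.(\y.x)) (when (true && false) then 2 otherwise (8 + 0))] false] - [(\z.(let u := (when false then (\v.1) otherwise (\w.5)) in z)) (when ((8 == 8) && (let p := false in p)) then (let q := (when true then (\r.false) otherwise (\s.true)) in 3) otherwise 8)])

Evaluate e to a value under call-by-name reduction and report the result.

Answer: 0

Trace:
step 0: ((((\x.(\y.x)) (if (true && false) then 2 else (8 + 0))) false) - ((\z.(let u = (if false then (\v.1) else (\w.5)) in z)) (if ((8 == 8) && (let p = false in p)) then (let q = (if true then (\r.false) else (\s.true)) in 3) else 8)))
step 1: [beta@0.0] (((\y.(if (true && false) then 2 else (8 + 0))) false) - ((\z.(let u = (if false then (\v.1) else (\w.5)) in z)) (if ((8 == 8) && (let p = false in p)) then (let q = (if true then (\r.false) else (\s.true)) in 3) else 8)))
step 2: [beta@0] ((if (true && false) then 2 else (8 + 0)) - ((\z.(let u = (if false then (\v.1) else (\w.5)) in z)) (if ((8 == 8) && (let p = false in p)) then (let q = (if true then (\r.false) else (\s.true)) in 3) else 8)))
step 3: [delta@0.0] ((if false then 2 else (8 + 0)) - ((\z.(let u = (if false then (\v.1) else (\w.5)) in z)) (if ((8 == 8) && (let p = false in p)) then (let q = (if true then (\r.false) else (\s.true)) in 3) else 8)))
step 4: [if@0] ((8 + 0) - ((\z.(let u = (if false then (\v.1) else (\w.5)) in z)) (if ((8 == 8) && (let p = false in p)) then (let q = (if true then (\r.false) else (\s.true)) in 3) else 8)))
step 5: [delta@0] (8 - ((\z.(let u = (if false then (\v.1) else (\w.5)) in z)) (if ((8 == 8) && (let p = false in p)) then (let q = (if true then (\r.false) else (\s.true)) in 3) else 8)))
step 6: [beta@1] (8 - (let u = (if false then (\v.1) else (\w.5)) in (if ((8 == 8) && (let p = false in p)) then (let q = (if true then (\r.false) else (\s.true)) in 3) else 8)))
step 7: [let@1] (8 - (if ((8 == 8) && (let p = false in p)) then (let q = (if true then (\r.false) else (\s.true)) in 3) else 8))
step 8: [delta@1.0.0] (8 - (if (true && (let p = false in p)) then (let q = (if true then (\r.false) else (\s.true)) in 3) else 8))
step 9: [let@1.0.1] (8 - (if (true && false) then (let q = (if true then (\r.false) else (\s.true)) in 3) else 8))
step 10: [delta@1.0] (8 - (if false then (let q = (if true then (\r.false) else (\s.true)) in 3) else 8))
step 11: [if@1] (8 - 8)
step 12: [delta@root] 0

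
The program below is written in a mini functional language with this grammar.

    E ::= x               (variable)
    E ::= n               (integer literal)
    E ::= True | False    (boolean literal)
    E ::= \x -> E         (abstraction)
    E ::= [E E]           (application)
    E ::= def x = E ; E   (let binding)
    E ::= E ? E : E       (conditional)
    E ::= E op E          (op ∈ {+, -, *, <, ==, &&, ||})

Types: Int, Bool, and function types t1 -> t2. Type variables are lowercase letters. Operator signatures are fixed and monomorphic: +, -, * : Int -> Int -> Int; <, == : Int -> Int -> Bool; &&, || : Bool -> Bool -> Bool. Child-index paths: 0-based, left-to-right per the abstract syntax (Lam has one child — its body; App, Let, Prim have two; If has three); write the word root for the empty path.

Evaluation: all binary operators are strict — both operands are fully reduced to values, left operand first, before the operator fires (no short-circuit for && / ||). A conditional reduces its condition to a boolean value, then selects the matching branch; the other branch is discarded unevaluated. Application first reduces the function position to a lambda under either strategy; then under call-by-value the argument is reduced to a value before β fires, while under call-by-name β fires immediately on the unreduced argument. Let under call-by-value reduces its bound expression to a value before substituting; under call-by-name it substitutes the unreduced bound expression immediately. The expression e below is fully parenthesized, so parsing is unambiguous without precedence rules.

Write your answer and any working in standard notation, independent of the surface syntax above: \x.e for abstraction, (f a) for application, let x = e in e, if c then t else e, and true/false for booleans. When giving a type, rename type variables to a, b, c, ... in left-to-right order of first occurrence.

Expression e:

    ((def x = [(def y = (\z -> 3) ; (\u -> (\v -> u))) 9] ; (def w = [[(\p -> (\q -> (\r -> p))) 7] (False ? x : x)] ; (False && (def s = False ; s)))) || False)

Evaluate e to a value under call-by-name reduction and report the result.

Answer: false

Trace:
step 0: ((let x = ((let y = (\z.3) in (\u.(\v.u))) 9) in (let w = (((\p.(\q.(\r.p))) 7) (if false then x else x)) in (false && (let s = false in s)))) || false)
step 1: [let@0] ((let w = (((\p.(\q.(\r.p))) 7) (if false then ((let y = (\z.3) in (\u.(\v.u))) 9) else ((let y = (\z.3) in (\u.(\v.u))) 9))) in (false && (let s = false in s))) || false)
step 2: [let@0] ((false && (let s = false in s)) || false)
step 3: [let@0.1] ((false && false) || false)
step 4: [delta@0] (false || false)
step 5: [delta@root] false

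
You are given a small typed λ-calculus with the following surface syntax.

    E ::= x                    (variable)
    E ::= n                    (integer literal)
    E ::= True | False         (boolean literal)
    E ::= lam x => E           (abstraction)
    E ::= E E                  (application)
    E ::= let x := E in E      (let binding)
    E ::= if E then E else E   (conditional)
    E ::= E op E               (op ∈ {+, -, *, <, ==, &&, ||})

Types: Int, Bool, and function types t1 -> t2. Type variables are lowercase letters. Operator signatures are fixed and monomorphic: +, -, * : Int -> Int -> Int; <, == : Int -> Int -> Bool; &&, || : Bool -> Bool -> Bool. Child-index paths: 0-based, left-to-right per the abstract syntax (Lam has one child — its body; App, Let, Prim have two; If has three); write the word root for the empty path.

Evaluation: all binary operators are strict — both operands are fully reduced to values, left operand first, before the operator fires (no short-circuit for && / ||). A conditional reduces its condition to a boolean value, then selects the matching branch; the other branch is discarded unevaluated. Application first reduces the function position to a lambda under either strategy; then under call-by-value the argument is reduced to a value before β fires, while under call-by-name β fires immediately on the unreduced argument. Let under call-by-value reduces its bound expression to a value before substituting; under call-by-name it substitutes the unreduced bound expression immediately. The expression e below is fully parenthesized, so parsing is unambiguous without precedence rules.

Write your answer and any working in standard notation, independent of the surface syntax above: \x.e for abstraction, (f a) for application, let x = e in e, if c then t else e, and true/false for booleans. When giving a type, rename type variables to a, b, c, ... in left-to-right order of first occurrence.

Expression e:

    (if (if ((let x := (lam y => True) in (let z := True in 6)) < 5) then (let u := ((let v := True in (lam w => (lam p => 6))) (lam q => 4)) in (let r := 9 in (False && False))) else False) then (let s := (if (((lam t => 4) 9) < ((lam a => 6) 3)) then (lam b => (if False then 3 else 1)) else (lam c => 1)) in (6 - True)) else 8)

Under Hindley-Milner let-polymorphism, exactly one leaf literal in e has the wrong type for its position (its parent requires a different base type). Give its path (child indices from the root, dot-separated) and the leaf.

Answer: 1.1.1 : true

Derivation:
\y._ : a -> Bool
let x : forall. a -> Bool
let z : Bool
  unify Int ~ Int
  unify Int ~ Int
  unify Bool ~ Bool
let v : Bool
\p._ : c -> Int
\w._ : b -> c -> Int
\q._ : d -> Int
  unify b -> c -> Int ~ (d -> Int) -> e
  unify b ~ d -> Int
  unify c -> Int ~ e
_ _ : c -> Int
let u : forall. c -> Int
let r : Int
  unify Bool ~ Bool
  unify Bool ~ Bool
  unify Bool ~ Bool
  unify Bool ~ Bool
\t._ : f -> Int
  unify f -> Int ~ Int -> g
  unify f ~ Int
  unify Int ~ g
_ _ : Int
  unify Int ~ Int
\a._ : h -> Int
  unify h -> Int ~ Int -> i
  unify h ~ Int
  unify Int ~ i
_ _ : Int
  unify Int ~ Int
  unify Bool ~ Bool
  unify Bool ~ Bool
  unify Int ~ Int
\b._ : j -> Int
\c._ : k -> Int
  unify j -> Int ~ k -> Int
  unify j ~ k
  unify Int ~ Int
let s : forall. k -> Int
  unify Int ~ Int
  unify Bool ~ Int
  FAIL: mismatch Bool ~ Int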